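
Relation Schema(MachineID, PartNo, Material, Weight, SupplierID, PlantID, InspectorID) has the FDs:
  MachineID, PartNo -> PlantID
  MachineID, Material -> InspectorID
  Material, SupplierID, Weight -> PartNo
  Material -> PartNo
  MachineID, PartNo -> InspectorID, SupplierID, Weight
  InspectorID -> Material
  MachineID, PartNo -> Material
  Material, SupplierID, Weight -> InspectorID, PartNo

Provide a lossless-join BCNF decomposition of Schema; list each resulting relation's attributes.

Candidate keys of the original relation: {InspectorID, MachineID}, {MachineID, Material}, {MachineID, PartNo}.
{InspectorID, MachineID, Material, PartNo, PlantID, SupplierID, Weight}: {Material, SupplierID, Weight} determines {InspectorID, Material, PartNo, SupplierID, Weight} here but is not a superkey — split on Material, SupplierID, Weight -> InspectorID, PartNo, giving {InspectorID, Material, PartNo, SupplierID, Weight} and {MachineID, Material, PlantID, SupplierID, Weight}.
{InspectorID, Material, PartNo, SupplierID, Weight}: {Material} determines {Material, PartNo} here but is not a superkey — split on Material -> PartNo, giving {Material, PartNo} and {InspectorID, Material, SupplierID, Weight}.
{Material, PartNo}: every determinant is a superkey — BCNF.
{InspectorID, Material, SupplierID, Weight}: {InspectorID} determines {InspectorID, Material} here but is not a superkey — split on InspectorID -> Material, giving {InspectorID, Material} and {InspectorID, SupplierID, Weight}.
{InspectorID, Material}: every determinant is a superkey — BCNF.
{InspectorID, SupplierID, Weight}: every determinant is a superkey — BCNF.
{MachineID, Material, PlantID, SupplierID, Weight}: every determinant is a superkey — BCNF.

{InspectorID, Material}; {InspectorID, SupplierID, Weight}; {MachineID, Material, PlantID, SupplierID, Weight}; {Material, PartNo}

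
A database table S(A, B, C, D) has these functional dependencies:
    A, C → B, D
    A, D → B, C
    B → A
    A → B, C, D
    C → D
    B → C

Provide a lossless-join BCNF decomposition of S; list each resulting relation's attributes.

{A, B, C}; {C, D}

Candidate keys of the original relation: {A}, {B}.
In {A, B, C, D}, {C} is not a superkey ({C}⁺ restricted to this set is {C, D}), so split on C → D into {C, D} and {A, B, C}.
{C, D}: every determinant is a superkey — BCNF.
{A, B, C}: every determinant is a superkey — BCNF.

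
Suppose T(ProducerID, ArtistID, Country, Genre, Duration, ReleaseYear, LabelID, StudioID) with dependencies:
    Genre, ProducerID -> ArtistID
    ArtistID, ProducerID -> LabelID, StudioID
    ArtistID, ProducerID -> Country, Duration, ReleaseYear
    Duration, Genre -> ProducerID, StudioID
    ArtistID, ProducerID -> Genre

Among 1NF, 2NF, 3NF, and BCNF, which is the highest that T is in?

Candidate keys: {ArtistID, ProducerID}, {Duration, Genre}, {Genre, ProducerID}. Prime attributes: {ArtistID, Duration, Genre, ProducerID}.
Every FD has a superkey on the left, so the relation is in BCNF.

BCNF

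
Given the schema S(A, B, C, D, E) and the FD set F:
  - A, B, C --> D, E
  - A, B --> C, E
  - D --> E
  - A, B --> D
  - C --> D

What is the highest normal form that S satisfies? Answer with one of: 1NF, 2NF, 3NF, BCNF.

2NF

Candidate key: {A, B}. Prime attributes: {A, B}.
D --> E: {D}⁺ = {D, E}, which is not all of the attributes, so the left side is not a superkey — BCNF is violated.
D --> E determines the non-prime attribute {E} from a non-superkey — 3NF is violated.
No proper subset of a key has a non-prime attribute in its closure, so there is no partial dependency; 2NF holds.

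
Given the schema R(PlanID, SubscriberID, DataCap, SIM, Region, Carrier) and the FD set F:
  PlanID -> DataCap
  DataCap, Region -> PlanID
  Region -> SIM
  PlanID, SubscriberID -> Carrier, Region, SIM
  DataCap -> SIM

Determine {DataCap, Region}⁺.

{DataCap, PlanID, Region, SIM}

Start with {DataCap, Region}.
DataCap, Region -> PlanID applies; add {PlanID} → now {DataCap, PlanID, Region}.
Region -> SIM applies; add {SIM} → now {DataCap, PlanID, Region, SIM}.
No further FD applies.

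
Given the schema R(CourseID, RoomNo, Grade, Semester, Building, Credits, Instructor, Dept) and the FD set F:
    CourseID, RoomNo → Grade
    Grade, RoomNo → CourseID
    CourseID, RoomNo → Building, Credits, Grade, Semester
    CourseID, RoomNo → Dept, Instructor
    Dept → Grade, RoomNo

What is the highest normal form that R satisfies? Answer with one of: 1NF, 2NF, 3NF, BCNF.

BCNF

Candidate keys: {CourseID, RoomNo}, {Dept}, {Grade, RoomNo}. Prime attributes: {CourseID, Dept, Grade, RoomNo}.
The left-hand side of every FD is a superkey, so BCNF is satisfied.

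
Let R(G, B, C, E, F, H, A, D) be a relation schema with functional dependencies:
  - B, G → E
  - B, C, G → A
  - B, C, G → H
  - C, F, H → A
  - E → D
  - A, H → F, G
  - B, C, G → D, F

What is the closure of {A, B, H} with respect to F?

{A, B, D, E, F, G, H}

Start with {A, B, H}.
A, H → F, G applies; add {F, G} → now {A, B, F, G, H}.
B, G → E applies; add {E} → now {A, B, E, F, G, H}.
E → D applies; add {D} → now {A, B, D, E, F, G, H}.
No further FD applies.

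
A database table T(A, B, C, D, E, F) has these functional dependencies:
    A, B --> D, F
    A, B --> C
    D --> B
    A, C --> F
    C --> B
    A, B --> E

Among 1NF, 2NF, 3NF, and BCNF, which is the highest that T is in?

Candidate keys: {A, B}, {A, C}, {A, D}. Prime attributes: {A, B, C, D}.
D --> B: {D}⁺ = {B, D}, which is not all of the attributes, so the left side is not a superkey — BCNF is violated.
But every attribute on its right side ({B}) is prime, and the same holds for every other non-superkey FD, so 3NF still holds.

3NF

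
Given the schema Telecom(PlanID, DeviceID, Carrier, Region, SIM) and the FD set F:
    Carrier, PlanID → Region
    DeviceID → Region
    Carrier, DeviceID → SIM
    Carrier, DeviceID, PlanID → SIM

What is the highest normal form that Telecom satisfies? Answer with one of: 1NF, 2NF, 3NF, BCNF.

Candidate key: {Carrier, DeviceID, PlanID}. Prime attributes: {Carrier, DeviceID, PlanID}.
For Carrier, PlanID → Region we have {Carrier, PlanID}⁺ = {Carrier, PlanID, Region}; {Carrier, PlanID} is not a superkey, so BCNF fails.
Because {Region} is non-prime and the left side of Carrier, PlanID → Region is not a superkey, the relation is not in 3NF.
{DeviceID} is a proper subset of the key {Carrier, DeviceID, PlanID}, and {DeviceID}⁺ contains the non-prime attribute {Region} — a partial dependency, so 2NF is violated.

1NF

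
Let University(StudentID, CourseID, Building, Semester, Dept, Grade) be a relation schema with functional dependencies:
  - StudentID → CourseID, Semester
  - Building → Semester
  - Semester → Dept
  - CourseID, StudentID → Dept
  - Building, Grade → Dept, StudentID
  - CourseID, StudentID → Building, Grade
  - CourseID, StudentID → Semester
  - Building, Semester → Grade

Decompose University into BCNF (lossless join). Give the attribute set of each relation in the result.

Candidate keys of the original relation: {Building}, {StudentID}.
In {Building, CourseID, Dept, Grade, Semester, StudentID}, {Semester} is not a superkey ({Semester}⁺ restricted to this set is {Dept, Semester}), so split on Semester → Dept into {Dept, Semester} and {Building, CourseID, Grade, Semester, StudentID}.
{Dept, Semester} has no BCNF violation.
{Building, CourseID, Grade, Semester, StudentID} has no BCNF violation.

{Building, CourseID, Grade, Semester, StudentID}; {Dept, Semester}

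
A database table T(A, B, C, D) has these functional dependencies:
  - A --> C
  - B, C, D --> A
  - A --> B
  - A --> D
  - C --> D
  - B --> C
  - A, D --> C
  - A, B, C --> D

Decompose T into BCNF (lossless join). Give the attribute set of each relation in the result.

{A, B, C}; {C, D}

Candidate keys of the original relation: {A}, {B}.
{A, B, C, D}: {C} determines {C, D} here but is not a superkey — split on C --> D, giving {C, D} and {A, B, C}.
{C, D} is in BCNF.
{A, B, C} is in BCNF.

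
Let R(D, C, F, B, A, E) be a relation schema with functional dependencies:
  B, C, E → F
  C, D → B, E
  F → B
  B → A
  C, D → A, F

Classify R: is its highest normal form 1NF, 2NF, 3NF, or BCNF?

Candidate key: {C, D}. Prime attributes: {C, D}.
B, C, E → F breaks BCNF: {B, C, E}⁺ = {A, B, C, E, F}, so {B, C, E} is not a superkey.
Because {F} is non-prime and the left side of B, C, E → F is not a superkey, the relation is not in 3NF.
No non-prime attribute depends on a proper subset of any candidate key, so 2NF holds.

2NF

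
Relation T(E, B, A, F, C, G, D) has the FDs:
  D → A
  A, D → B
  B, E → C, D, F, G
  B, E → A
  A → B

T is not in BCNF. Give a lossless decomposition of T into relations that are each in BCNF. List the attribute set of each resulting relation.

{A, B}; {A, D}; {C, D, E, F, G}

Candidate keys of the original relation: {A, E}, {B, E}, {D, E}.
Within {A, B, C, D, E, F, G}: {D}⁺ ∩ {A, B, C, D, E, F, G} = {A, B, D}, not the whole set, so D → A, B violates BCNF; decompose into {A, B, D} and {C, D, E, F, G}.
Within {A, B, D}: {A}⁺ ∩ {A, B, D} = {A, B}, not the whole set, so A → B violates BCNF; decompose into {A, B} and {A, D}.
{A, B}: every determinant is a superkey — BCNF.
{A, D}: every determinant is a superkey — BCNF.
{C, D, E, F, G}: every determinant is a superkey — BCNF.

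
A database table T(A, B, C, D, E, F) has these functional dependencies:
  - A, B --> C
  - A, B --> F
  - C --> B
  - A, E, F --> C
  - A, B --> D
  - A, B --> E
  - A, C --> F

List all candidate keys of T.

{A, B}, {A, C}, {A, E, F}

Attributes never on any right-hand side: {A} — every candidate key must contain it.
{A, B}⁺ = {A, B, C, D, E, F}, which is every attribute, so {A, B} is a candidate key.
{A, C}⁺ = {A, B, C, D, E, F}, which is every attribute, so {A, C} is a candidate key.
{A, E, F}⁺ = {A, B, C, D, E, F}, which is every attribute, so {A, E, F} is a candidate key.
These are minimal and exhaustive — every other superkey contains one of them.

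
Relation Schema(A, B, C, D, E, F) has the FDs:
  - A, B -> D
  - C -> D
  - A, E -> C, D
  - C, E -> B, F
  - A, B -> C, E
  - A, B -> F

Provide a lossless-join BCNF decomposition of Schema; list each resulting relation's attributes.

{A, C, E}; {B, C, E, F}; {C, D}

Candidate keys of the original relation: {A, B}, {A, E}.
In {A, B, C, D, E, F}, {C} is not a superkey ({C}⁺ restricted to this set is {C, D}), so split on C -> D into {C, D} and {A, B, C, E, F}.
{C, D} is in BCNF.
In {A, B, C, E, F}, {C, E} is not a superkey ({C, E}⁺ restricted to this set is {B, C, E, F}), so split on C, E -> B, F into {B, C, E, F} and {A, C, E}.
{B, C, E, F} is in BCNF.
{A, C, E} is in BCNF.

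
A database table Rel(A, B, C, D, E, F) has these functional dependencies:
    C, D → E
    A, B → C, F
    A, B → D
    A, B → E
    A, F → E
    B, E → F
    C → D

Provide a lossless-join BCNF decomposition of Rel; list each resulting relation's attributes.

Candidate key of the original relation: {A, B}.
{A, B, C, D, E, F}: {C, D} determines {C, D, E} here but is not a superkey — split on C, D → E, giving {C, D, E} and {A, B, C, D, F}.
{C, D, E}: every determinant is a superkey — BCNF.
{A, B, C, D, F}: {C} determines {C, D} here but is not a superkey — split on C → D, giving {C, D} and {A, B, C, F}.
{C, D}: every determinant is a superkey — BCNF.
{A, B, C, F}: {B, C} determines {B, C, F} here but is not a superkey — split on B, C → F, giving {B, C, F} and {A, B, C}.
{B, C, F}: every determinant is a superkey — BCNF.
{A, B, C}: every determinant is a superkey — BCNF.

{A, B, C}; {B, C, F}; {C, D, E}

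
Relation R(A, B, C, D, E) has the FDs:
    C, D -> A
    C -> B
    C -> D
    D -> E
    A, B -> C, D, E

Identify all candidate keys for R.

Closure of {C} is {A, B, C, D, E}, the whole schema; {C} is a candidate key.
Closure of {A, B} is {A, B, C, D, E}, the whole schema; {A, B} is a candidate key.
No proper subset of any of these is a key, and no other minimal superkey exists.

{A, B}, {C}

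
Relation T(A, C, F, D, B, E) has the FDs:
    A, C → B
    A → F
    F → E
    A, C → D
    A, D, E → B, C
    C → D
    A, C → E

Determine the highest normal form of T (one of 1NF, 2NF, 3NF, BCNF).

Candidate keys: {A, C}, {A, D}. Prime attributes: {A, C, D}.
A → F breaks BCNF: {A}⁺ = {A, E, F}, so {A} is not a superkey.
A → F has non-prime {F} on the right and a non-superkey on the left, so 3NF fails.
Since {A} ⊂ {A, C} and {A}⁺ ⊇ {E, F} with {E, F} non-prime, there is a partial dependency; 2NF fails.

1NF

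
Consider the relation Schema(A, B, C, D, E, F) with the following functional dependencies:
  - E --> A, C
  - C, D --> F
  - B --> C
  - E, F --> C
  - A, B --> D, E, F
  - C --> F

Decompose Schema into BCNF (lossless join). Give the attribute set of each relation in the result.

Candidate keys of the original relation: {A, B}, {B, E}.
Within {A, B, C, D, E, F}: {E}⁺ ∩ {A, B, C, D, E, F} = {A, C, E, F}, not the whole set, so E --> A, C, F violates BCNF; decompose into {A, C, E, F} and {B, D, E}.
Within {A, C, E, F}: {C}⁺ ∩ {A, C, E, F} = {C, F}, not the whole set, so C --> F violates BCNF; decompose into {C, F} and {A, C, E}.
{C, F} has no BCNF violation.
{A, C, E} has no BCNF violation.
{B, D, E} has no BCNF violation.

{A, C, E}; {B, D, E}; {C, F}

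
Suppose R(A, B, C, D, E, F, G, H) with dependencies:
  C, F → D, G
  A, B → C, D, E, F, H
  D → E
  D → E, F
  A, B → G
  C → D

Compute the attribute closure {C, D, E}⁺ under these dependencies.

Start with {C, D, E}.
D → E, F applies; add {F} → now {C, D, E, F}.
C, F → D, G applies; add {G} → now {C, D, E, F, G}.
No further FD applies.

{C, D, E, F, G}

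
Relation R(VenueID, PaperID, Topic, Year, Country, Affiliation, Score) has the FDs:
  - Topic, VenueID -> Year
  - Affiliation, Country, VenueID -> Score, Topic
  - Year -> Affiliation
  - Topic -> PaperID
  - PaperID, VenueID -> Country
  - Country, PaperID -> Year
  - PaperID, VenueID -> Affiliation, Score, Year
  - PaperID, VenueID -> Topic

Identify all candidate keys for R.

{Affiliation, Country, VenueID}, {Country, VenueID, Year}, {PaperID, VenueID}, {Topic, VenueID}

Attributes never on any right-hand side: {VenueID} — every candidate key must contain it.
Closure of {PaperID, VenueID} is {Affiliation, Country, PaperID, Score, Topic, VenueID, Year}, the whole schema; {PaperID, VenueID} is a candidate key.
Closure of {Topic, VenueID} is {Affiliation, Country, PaperID, Score, Topic, VenueID, Year}, the whole schema; {Topic, VenueID} is a candidate key.
Closure of {Affiliation, Country, VenueID} is {Affiliation, Country, PaperID, Score, Topic, VenueID, Year}, the whole schema; {Affiliation, Country, VenueID} is a candidate key.
Closure of {Country, VenueID, Year} is {Affiliation, Country, PaperID, Score, Topic, VenueID, Year}, the whole schema; {Country, VenueID, Year} is a candidate key.
No proper subset of any of these is a key, and no other minimal superkey exists.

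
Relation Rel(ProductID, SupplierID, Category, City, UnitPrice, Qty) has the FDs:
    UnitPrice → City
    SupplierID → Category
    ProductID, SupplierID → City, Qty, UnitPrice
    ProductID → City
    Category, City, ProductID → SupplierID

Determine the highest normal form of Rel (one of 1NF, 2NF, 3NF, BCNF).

1NF

Candidate keys: {Category, ProductID}, {ProductID, SupplierID}. Prime attributes: {Category, ProductID, SupplierID}.
For UnitPrice → City we have {UnitPrice}⁺ = {City, UnitPrice}; {UnitPrice} is not a superkey, so BCNF fails.
UnitPrice → City determines the non-prime attribute {City} from a non-superkey — 3NF is violated.
Since {ProductID} ⊂ {Category, ProductID} and {ProductID}⁺ ⊇ {City} with {City} non-prime, there is a partial dependency; 2NF fails.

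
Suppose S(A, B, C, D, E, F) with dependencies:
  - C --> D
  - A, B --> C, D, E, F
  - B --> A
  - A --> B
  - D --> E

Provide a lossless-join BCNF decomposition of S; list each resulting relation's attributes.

{A, B, C, F}; {C, D}; {D, E}

Candidate keys of the original relation: {A}, {B}.
Within {A, B, C, D, E, F}: {C}⁺ ∩ {A, B, C, D, E, F} = {C, D, E}, not the whole set, so C --> D, E violates BCNF; decompose into {C, D, E} and {A, B, C, F}.
Within {C, D, E}: {D}⁺ ∩ {C, D, E} = {D, E}, not the whole set, so D --> E violates BCNF; decompose into {D, E} and {C, D}.
{D, E} is in BCNF.
{C, D} is in BCNF.
{A, B, C, F} is in BCNF.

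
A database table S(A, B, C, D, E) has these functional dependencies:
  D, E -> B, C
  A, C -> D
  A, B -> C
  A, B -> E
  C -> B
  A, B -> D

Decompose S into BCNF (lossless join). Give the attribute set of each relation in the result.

Candidate keys of the original relation: {A, B}, {A, C}, {A, D, E}.
{A, B, C, D, E}: {D, E} determines {B, C, D, E} here but is not a superkey — split on D, E -> B, C, giving {B, C, D, E} and {A, D, E}.
{B, C, D, E}: {C} determines {B, C} here but is not a superkey — split on C -> B, giving {B, C} and {C, D, E}.
{B, C}: every determinant is a superkey — BCNF.
{C, D, E}: every determinant is a superkey — BCNF.
{A, D, E}: every determinant is a superkey — BCNF.

{A, D, E}; {B, C}; {C, D, E}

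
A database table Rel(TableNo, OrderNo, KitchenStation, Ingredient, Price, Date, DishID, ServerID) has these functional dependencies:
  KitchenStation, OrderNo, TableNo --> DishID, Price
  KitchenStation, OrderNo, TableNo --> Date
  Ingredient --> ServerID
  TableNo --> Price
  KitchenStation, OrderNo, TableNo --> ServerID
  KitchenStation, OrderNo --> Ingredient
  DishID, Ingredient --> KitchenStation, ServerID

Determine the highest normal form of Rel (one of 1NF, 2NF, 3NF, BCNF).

1NF

Candidate keys: {DishID, Ingredient, OrderNo, TableNo}, {KitchenStation, OrderNo, TableNo}. Prime attributes: {DishID, Ingredient, KitchenStation, OrderNo, TableNo}.
For Ingredient --> ServerID we have {Ingredient}⁺ = {Ingredient, ServerID}; {Ingredient} is not a superkey, so BCNF fails.
Ingredient --> ServerID determines the non-prime attribute {ServerID} from a non-superkey — 3NF is violated.
Since {TableNo} ⊂ {KitchenStation, OrderNo, TableNo} and {TableNo}⁺ ⊇ {Price} with {Price} non-prime, there is a partial dependency; 2NF fails.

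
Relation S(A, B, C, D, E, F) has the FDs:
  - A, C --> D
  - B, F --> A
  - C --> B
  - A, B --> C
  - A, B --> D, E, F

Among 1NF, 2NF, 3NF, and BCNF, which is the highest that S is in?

3NF

Candidate keys: {A, B}, {A, C}, {B, F}, {C, F}. Prime attributes: {A, B, C, F}.
For C --> B we have {C}⁺ = {B, C}; {C} is not a superkey, so BCNF fails.
Its right-hand attributes {B} are all prime, as are those of every other non-superkey FD — the relation is in 3NF.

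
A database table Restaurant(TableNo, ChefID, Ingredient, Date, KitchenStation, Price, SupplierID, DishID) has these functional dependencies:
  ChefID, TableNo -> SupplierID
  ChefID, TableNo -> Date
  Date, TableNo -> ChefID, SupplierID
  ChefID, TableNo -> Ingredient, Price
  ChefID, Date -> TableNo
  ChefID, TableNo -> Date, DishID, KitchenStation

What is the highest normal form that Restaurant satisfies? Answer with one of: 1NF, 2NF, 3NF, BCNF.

BCNF

Candidate keys: {ChefID, Date}, {ChefID, TableNo}, {Date, TableNo}. Prime attributes: {ChefID, Date, TableNo}.
The left-hand side of every FD is a superkey, so BCNF is satisfied.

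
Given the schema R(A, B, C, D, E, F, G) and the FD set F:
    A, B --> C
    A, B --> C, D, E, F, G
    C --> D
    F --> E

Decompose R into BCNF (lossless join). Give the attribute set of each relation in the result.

Candidate key of the original relation: {A, B}.
{A, B, C, D, E, F, G}: {C} determines {C, D} here but is not a superkey — split on C --> D, giving {C, D} and {A, B, C, E, F, G}.
{C, D} is in BCNF.
{A, B, C, E, F, G}: {F} determines {E, F} here but is not a superkey — split on F --> E, giving {E, F} and {A, B, C, F, G}.
{E, F} is in BCNF.
{A, B, C, F, G} is in BCNF.

{A, B, C, F, G}; {C, D}; {E, F}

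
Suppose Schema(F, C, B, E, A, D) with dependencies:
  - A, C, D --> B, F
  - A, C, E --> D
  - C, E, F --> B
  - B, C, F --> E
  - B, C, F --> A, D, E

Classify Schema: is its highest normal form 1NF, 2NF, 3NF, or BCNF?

BCNF

Candidate keys: {A, C, D}, {A, C, E}, {B, C, F}, {C, E, F}. Prime attributes: {A, B, C, D, E, F}.
Each dependency's left side is a superkey — BCNF holds.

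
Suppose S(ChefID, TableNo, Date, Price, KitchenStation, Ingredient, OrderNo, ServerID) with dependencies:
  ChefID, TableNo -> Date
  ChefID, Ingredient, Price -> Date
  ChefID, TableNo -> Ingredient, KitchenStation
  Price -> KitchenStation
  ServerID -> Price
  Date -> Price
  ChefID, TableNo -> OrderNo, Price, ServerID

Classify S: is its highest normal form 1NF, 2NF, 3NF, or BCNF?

Candidate key: {ChefID, TableNo}. Prime attributes: {ChefID, TableNo}.
For ChefID, Ingredient, Price -> Date we have {ChefID, Ingredient, Price}⁺ = {ChefID, Date, Ingredient, KitchenStation, Price}; {ChefID, Ingredient, Price} is not a superkey, so BCNF fails.
ChefID, Ingredient, Price -> Date has non-prime {Date} on the right and a non-superkey on the left, so 3NF fails.
No non-prime attribute depends on a proper subset of any candidate key, so 2NF holds.

2NF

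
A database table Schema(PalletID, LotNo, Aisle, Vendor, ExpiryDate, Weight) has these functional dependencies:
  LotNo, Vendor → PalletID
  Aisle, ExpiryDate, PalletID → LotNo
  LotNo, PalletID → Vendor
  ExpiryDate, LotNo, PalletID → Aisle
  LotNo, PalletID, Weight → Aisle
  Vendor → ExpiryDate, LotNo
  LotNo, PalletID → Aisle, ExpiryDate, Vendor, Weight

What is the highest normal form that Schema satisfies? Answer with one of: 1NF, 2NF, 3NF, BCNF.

Candidate keys: {Aisle, ExpiryDate, PalletID}, {LotNo, PalletID}, {Vendor}. Prime attributes: {Aisle, ExpiryDate, LotNo, PalletID, Vendor}.
Every FD has a superkey on the left, so the relation is in BCNF.

BCNF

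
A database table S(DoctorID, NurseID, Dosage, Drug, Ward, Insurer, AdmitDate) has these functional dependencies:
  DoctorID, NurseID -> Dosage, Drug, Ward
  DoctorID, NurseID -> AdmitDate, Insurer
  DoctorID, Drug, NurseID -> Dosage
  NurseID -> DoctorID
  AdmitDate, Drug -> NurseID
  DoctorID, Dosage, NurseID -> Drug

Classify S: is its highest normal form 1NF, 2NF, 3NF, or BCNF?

Candidate keys: {AdmitDate, Drug}, {NurseID}. Prime attributes: {AdmitDate, Drug, NurseID}.
The left-hand side of every FD is a superkey, so BCNF is satisfied.

BCNF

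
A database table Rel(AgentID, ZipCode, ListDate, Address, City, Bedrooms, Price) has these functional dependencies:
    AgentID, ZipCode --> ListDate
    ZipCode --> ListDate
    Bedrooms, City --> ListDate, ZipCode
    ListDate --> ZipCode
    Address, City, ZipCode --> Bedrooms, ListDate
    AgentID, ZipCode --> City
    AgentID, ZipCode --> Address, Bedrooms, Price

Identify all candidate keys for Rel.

No FD produces {AgentID}, so it must be in every candidate key.
{AgentID, ListDate}⁺ = {Address, AgentID, Bedrooms, City, ListDate, Price, ZipCode}, which is every attribute, so {AgentID, ListDate} is a candidate key.
{AgentID, ZipCode}⁺ = {Address, AgentID, Bedrooms, City, ListDate, Price, ZipCode}, which is every attribute, so {AgentID, ZipCode} is a candidate key.
{AgentID, Bedrooms, City}⁺ = {Address, AgentID, Bedrooms, City, ListDate, Price, ZipCode}, which is every attribute, so {AgentID, Bedrooms, City} is a candidate key.
Any other superkey properly contains one of these, so there are no further candidate keys.

{AgentID, Bedrooms, City}, {AgentID, ListDate}, {AgentID, ZipCode}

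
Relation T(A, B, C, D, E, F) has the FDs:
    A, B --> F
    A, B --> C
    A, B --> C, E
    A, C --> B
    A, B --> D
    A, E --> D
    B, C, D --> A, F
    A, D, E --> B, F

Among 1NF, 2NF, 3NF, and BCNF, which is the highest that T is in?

Candidate keys: {A, B}, {A, C}, {A, E}, {B, C, D}. Prime attributes: {A, B, C, D, E}.
Each dependency's left side is a superkey — BCNF holds.

BCNF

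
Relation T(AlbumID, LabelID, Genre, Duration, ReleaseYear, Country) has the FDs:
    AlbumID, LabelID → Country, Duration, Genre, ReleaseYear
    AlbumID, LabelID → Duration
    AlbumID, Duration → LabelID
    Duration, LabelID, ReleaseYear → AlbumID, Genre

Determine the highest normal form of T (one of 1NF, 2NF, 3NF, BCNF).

Candidate keys: {AlbumID, Duration}, {AlbumID, LabelID}, {Duration, LabelID, ReleaseYear}. Prime attributes: {AlbumID, Duration, LabelID, ReleaseYear}.
Every FD has a superkey on the left, so the relation is in BCNF.

BCNF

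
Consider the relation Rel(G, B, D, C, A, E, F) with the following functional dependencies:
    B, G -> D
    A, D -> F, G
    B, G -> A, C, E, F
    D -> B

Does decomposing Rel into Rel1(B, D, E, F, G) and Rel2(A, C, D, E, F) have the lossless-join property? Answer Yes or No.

No

Rel1 ∩ Rel2 = {D, E, F}; its closure under F is {B, D, E, F}.
The closure covers neither Rel1 nor Rel2 entirely; the join is not lossless.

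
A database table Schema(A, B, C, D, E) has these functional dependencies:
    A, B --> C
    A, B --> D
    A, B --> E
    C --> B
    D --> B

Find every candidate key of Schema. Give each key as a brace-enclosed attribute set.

No FD produces {A}, so it must be in every candidate key.
{A, B}⁺ = {A, B, C, D, E}, which is every attribute, so {A, B} is a candidate key.
{A, C}⁺ = {A, B, C, D, E}, which is every attribute, so {A, C} is a candidate key.
{A, D}⁺ = {A, B, C, D, E}, which is every attribute, so {A, D} is a candidate key.
These are minimal and exhaustive — every other superkey contains one of them.

{A, B}, {A, C}, {A, D}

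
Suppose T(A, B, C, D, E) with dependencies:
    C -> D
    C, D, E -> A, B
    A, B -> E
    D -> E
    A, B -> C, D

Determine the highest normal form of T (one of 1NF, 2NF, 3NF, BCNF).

2NF

Candidate keys: {A, B}, {C}. Prime attributes: {A, B, C}.
For D -> E we have {D}⁺ = {D, E}; {D} is not a superkey, so BCNF fails.
D -> E determines the non-prime attribute {E} from a non-superkey — 3NF is violated.
No non-prime attribute depends on a proper subset of any candidate key, so 2NF holds.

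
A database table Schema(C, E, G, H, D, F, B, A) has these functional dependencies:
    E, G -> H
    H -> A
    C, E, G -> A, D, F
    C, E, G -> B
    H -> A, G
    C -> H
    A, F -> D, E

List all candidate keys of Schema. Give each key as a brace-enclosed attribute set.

No FD produces {C}, so it must be in every candidate key.
{C, E} is a candidate key since {C, E}⁺ = {A, B, C, D, E, F, G, H} covers every attribute.
{C, F} is a candidate key since {C, F}⁺ = {A, B, C, D, E, F, G, H} covers every attribute.
Any other superkey properly contains one of these, so there are no further candidate keys.

{C, E}, {C, F}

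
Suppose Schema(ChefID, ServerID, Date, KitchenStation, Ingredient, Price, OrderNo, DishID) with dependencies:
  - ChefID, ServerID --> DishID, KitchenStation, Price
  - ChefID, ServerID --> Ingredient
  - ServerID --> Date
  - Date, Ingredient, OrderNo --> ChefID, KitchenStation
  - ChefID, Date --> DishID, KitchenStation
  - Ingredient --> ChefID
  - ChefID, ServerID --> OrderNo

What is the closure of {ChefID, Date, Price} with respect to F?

{ChefID, Date, DishID, KitchenStation, Price}

Start with {ChefID, Date, Price}.
ChefID, Date --> DishID, KitchenStation applies; add {DishID, KitchenStation} → now {ChefID, Date, DishID, KitchenStation, Price}.
No further FD applies.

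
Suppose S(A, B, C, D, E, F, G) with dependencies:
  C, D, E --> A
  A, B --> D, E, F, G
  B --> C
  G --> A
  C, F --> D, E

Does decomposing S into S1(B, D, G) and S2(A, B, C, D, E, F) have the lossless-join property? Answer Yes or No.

No

Common attributes: {B, D}; their closure is {B, C, D}.
S1 ⊄ {B, C, D} and S2 ⊄ {B, C, D}, so the split is lossy.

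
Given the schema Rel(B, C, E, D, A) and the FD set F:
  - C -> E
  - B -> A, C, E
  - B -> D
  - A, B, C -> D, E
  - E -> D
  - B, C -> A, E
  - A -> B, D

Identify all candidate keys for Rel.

{A} is a candidate key since {A}⁺ = {A, B, C, D, E} covers every attribute.
{B} is a candidate key since {B}⁺ = {A, B, C, D, E} covers every attribute.
Any other superkey properly contains one of these, so there are no further candidate keys.

{A}, {B}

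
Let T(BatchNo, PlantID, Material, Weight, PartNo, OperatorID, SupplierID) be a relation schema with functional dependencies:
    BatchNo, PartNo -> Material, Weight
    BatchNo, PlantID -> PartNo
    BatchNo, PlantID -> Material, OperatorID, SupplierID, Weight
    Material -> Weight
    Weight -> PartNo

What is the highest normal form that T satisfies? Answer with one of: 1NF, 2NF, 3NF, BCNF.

2NF

Candidate key: {BatchNo, PlantID}. Prime attributes: {BatchNo, PlantID}.
BatchNo, PartNo -> Material, Weight breaks BCNF: {BatchNo, PartNo}⁺ = {BatchNo, Material, PartNo, Weight}, so {BatchNo, PartNo} is not a superkey.
BatchNo, PartNo -> Material, Weight has non-prime {Material, Weight} on the right and a non-superkey on the left, so 3NF fails.
No proper subset of a key has a non-prime attribute in its closure, so there is no partial dependency; 2NF holds.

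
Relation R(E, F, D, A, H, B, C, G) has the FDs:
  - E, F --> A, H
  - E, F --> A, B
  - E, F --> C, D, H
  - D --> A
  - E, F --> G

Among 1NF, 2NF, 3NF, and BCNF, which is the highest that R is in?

Candidate key: {E, F}. Prime attributes: {E, F}.
For D --> A we have {D}⁺ = {A, D}; {D} is not a superkey, so BCNF fails.
Because {A} is non-prime and the left side of D --> A is not a superkey, the relation is not in 3NF.
No proper subset of a key has a non-prime attribute in its closure, so there is no partial dependency; 2NF holds.

2NF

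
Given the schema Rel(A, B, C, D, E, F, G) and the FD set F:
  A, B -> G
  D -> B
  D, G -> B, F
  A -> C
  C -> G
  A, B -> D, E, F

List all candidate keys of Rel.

{A, B}, {A, D}

No FD produces {A}, so it must be in every candidate key.
{A, B}⁺ = {A, B, C, D, E, F, G}, which is every attribute, so {A, B} is a candidate key.
{A, D}⁺ = {A, B, C, D, E, F, G}, which is every attribute, so {A, D} is a candidate key.
Any other superkey properly contains one of these, so there are no further candidate keys.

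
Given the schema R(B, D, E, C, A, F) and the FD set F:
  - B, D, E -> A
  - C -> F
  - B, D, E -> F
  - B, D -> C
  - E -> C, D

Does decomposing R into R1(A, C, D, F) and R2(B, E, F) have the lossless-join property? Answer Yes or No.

R1 ∩ R2 = {F}; its closure under F is {F}.
R1 ⊄ {F} and R2 ⊄ {F}, so the split is lossy.

No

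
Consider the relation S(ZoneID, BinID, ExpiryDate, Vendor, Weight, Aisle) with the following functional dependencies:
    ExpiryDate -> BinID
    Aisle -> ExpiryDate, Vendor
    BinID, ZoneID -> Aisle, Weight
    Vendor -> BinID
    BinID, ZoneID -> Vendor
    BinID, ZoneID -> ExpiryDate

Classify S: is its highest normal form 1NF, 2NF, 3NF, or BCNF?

Candidate keys: {Aisle, ZoneID}, {BinID, ZoneID}, {ExpiryDate, ZoneID}, {Vendor, ZoneID}. Prime attributes: {Aisle, BinID, ExpiryDate, Vendor, ZoneID}.
ExpiryDate -> BinID: {ExpiryDate}⁺ = {BinID, ExpiryDate}, which is not all of the attributes, so the left side is not a superkey — BCNF is violated.
But every attribute on its right side ({BinID}) is prime, and the same holds for every other non-superkey FD, so 3NF still holds.

3NF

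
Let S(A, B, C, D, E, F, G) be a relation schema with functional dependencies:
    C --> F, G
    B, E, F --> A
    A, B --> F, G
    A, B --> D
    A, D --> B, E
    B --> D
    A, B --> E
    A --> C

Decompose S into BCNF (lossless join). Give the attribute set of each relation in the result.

Candidate keys of the original relation: {A, B}, {A, D}, {B, C, E}, {B, E, F}.
In {A, B, C, D, E, F, G}, {C} is not a superkey ({C}⁺ restricted to this set is {C, F, G}), so split on C --> F, G into {C, F, G} and {A, B, C, D, E}.
{C, F, G} is in BCNF.
In {A, B, C, D, E}, {B} is not a superkey ({B}⁺ restricted to this set is {B, D}), so split on B --> D into {B, D} and {A, B, C, E}.
{B, D} is in BCNF.
In {A, B, C, E}, {A} is not a superkey ({A}⁺ restricted to this set is {A, C}), so split on A --> C into {A, C} and {A, B, E}.
{A, C} is in BCNF.
{A, B, E} is in BCNF.

{A, B, E}; {A, C}; {B, D}; {C, F, G}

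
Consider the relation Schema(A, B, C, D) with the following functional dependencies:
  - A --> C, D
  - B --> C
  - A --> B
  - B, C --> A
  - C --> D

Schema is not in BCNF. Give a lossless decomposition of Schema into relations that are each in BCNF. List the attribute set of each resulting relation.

Candidate keys of the original relation: {A}, {B}.
Within {A, B, C, D}: {C}⁺ ∩ {A, B, C, D} = {C, D}, not the whole set, so C --> D violates BCNF; decompose into {C, D} and {A, B, C}.
{C, D} has no BCNF violation.
{A, B, C} has no BCNF violation.

{A, B, C}; {C, D}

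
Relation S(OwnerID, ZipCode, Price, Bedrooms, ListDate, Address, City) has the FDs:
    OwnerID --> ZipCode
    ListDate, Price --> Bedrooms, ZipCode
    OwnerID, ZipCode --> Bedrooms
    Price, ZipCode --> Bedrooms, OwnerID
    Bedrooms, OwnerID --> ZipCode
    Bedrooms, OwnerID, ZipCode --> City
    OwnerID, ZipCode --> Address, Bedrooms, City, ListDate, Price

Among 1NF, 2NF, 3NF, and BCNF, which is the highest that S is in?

BCNF

Candidate keys: {ListDate, Price}, {OwnerID}, {Price, ZipCode}. Prime attributes: {ListDate, OwnerID, Price, ZipCode}.
Every FD has a superkey on the left, so the relation is in BCNF.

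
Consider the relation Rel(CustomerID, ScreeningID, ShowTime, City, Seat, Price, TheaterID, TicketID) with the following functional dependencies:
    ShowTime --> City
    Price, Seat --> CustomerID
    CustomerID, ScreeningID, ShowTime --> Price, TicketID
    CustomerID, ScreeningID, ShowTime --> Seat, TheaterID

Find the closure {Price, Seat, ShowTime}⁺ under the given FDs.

Start with {Price, Seat, ShowTime}.
ShowTime --> City applies; add {City} → now {City, Price, Seat, ShowTime}.
Price, Seat --> CustomerID applies; add {CustomerID} → now {City, CustomerID, Price, Seat, ShowTime}.
No further FD applies.

{City, CustomerID, Price, Seat, ShowTime}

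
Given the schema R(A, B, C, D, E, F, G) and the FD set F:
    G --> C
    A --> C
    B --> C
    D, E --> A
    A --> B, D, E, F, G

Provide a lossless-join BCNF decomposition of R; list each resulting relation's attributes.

Candidate keys of the original relation: {A}, {D, E}.
In {A, B, C, D, E, F, G}, {G} is not a superkey ({G}⁺ restricted to this set is {C, G}), so split on G --> C into {C, G} and {A, B, D, E, F, G}.
{C, G} has no BCNF violation.
{A, B, D, E, F, G} has no BCNF violation.

{A, B, D, E, F, G}; {C, G}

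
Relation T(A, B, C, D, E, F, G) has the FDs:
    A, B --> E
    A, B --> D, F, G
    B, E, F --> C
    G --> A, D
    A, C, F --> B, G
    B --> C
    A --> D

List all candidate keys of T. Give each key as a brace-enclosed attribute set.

{A, B}⁺ = {A, B, C, D, E, F, G}, which is every attribute, so {A, B} is a candidate key.
{B, G}⁺ = {A, B, C, D, E, F, G}, which is every attribute, so {B, G} is a candidate key.
{A, C, F}⁺ = {A, B, C, D, E, F, G}, which is every attribute, so {A, C, F} is a candidate key.
{C, F, G}⁺ = {A, B, C, D, E, F, G}, which is every attribute, so {C, F, G} is a candidate key.
Any other superkey properly contains one of these, so there are no further candidate keys.

{A, B}, {A, C, F}, {B, G}, {C, F, G}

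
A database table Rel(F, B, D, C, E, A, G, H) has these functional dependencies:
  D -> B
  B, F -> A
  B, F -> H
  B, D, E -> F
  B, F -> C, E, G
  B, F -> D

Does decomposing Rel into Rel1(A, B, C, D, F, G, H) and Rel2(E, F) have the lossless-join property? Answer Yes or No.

No

Rel1 ∩ Rel2 = {F}; its closure under F is {F}.
Neither Rel1 nor Rel2 is contained in that closure, so the decomposition is lossy.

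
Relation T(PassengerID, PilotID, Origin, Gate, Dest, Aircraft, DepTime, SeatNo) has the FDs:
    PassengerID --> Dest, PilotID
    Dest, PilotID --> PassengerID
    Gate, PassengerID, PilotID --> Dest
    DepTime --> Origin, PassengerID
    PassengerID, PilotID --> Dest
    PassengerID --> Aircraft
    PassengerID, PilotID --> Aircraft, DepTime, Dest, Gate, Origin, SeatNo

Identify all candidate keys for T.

{DepTime}, {Dest, PilotID}, {PassengerID}

{DepTime}⁺ = {Aircraft, DepTime, Dest, Gate, Origin, PassengerID, PilotID, SeatNo} — all of the relation — so {DepTime} is a candidate key.
{PassengerID}⁺ = {Aircraft, DepTime, Dest, Gate, Origin, PassengerID, PilotID, SeatNo} — all of the relation — so {PassengerID} is a candidate key.
{Dest, PilotID}⁺ = {Aircraft, DepTime, Dest, Gate, Origin, PassengerID, PilotID, SeatNo} — all of the relation — so {Dest, PilotID} is a candidate key.
No proper subset of any of these is a key, and no other minimal superkey exists.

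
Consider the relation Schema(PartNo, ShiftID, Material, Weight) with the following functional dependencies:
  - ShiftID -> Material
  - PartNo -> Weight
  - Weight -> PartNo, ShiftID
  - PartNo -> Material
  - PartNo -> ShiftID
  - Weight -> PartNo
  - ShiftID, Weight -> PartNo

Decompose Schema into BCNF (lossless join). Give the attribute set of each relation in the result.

{Material, ShiftID}; {PartNo, ShiftID, Weight}

Candidate keys of the original relation: {PartNo}, {Weight}.
In {Material, PartNo, ShiftID, Weight}, {ShiftID} is not a superkey ({ShiftID}⁺ restricted to this set is {Material, ShiftID}), so split on ShiftID -> Material into {Material, ShiftID} and {PartNo, ShiftID, Weight}.
{Material, ShiftID}: every determinant is a superkey — BCNF.
{PartNo, ShiftID, Weight}: every determinant is a superkey — BCNF.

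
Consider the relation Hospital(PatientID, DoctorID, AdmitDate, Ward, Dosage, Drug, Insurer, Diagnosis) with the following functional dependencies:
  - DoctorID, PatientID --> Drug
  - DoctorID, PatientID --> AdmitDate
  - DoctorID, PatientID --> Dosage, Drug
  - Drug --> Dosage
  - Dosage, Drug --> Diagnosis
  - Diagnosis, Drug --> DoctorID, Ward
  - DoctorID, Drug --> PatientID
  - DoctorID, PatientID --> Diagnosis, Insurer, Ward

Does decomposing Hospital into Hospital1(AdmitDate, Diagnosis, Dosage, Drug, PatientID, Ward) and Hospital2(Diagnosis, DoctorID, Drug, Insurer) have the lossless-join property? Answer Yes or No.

The shared attributes are {Diagnosis, Drug} and {Diagnosis, Drug}⁺ = {AdmitDate, Diagnosis, DoctorID, Dosage, Drug, Insurer, PatientID, Ward}.
Since Hospital1 ⊆ {AdmitDate, Diagnosis, DoctorID, Dosage, Drug, Insurer, PatientID, Ward}, the intersection is a superkey of Hospital1; the decomposition is lossless.

Yes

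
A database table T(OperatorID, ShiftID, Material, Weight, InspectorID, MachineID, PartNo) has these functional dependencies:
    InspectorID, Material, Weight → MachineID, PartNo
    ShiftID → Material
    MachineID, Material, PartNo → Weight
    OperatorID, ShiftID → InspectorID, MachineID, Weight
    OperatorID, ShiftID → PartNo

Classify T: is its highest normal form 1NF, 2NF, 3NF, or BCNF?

1NF

Candidate key: {OperatorID, ShiftID}. Prime attributes: {OperatorID, ShiftID}.
InspectorID, Material, Weight → MachineID, PartNo breaks BCNF: {InspectorID, Material, Weight}⁺ = {InspectorID, MachineID, Material, PartNo, Weight}, so {InspectorID, Material, Weight} is not a superkey.
InspectorID, Material, Weight → MachineID, PartNo has non-prime {MachineID, PartNo} on the right and a non-superkey on the left, so 3NF fails.
{ShiftID} is a proper subset of the key {OperatorID, ShiftID}, and {ShiftID}⁺ contains the non-prime attribute {Material} — a partial dependency, so 2NF is violated.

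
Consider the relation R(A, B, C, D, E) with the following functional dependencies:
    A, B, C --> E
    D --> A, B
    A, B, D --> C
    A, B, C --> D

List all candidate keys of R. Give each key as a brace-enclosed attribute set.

{D}⁺ = {A, B, C, D, E}, which is every attribute, so {D} is a candidate key.
{A, B, C}⁺ = {A, B, C, D, E}, which is every attribute, so {A, B, C} is a candidate key.
No proper subset of any of these is a key, and no other minimal superkey exists.

{A, B, C}, {D}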